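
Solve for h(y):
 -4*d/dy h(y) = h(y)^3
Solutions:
 h(y) = -sqrt(2)*sqrt(-1/(C1 - y))
 h(y) = sqrt(2)*sqrt(-1/(C1 - y))


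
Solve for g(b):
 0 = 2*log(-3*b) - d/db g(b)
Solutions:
 g(b) = C1 + 2*b*log(-b) + 2*b*(-1 + log(3))


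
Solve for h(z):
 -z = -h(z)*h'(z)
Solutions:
 h(z) = -sqrt(C1 + z^2)
 h(z) = sqrt(C1 + z^2)


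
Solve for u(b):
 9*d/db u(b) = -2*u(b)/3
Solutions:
 u(b) = C1*exp(-2*b/27)


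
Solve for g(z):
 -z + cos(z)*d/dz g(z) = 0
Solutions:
 g(z) = C1 + Integral(z/cos(z), z)


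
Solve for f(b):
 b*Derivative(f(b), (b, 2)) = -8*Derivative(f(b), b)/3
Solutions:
 f(b) = C1 + C2/b^(5/3)


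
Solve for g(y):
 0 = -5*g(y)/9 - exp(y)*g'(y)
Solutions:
 g(y) = C1*exp(5*exp(-y)/9)


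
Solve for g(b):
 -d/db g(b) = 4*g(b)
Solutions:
 g(b) = C1*exp(-4*b)


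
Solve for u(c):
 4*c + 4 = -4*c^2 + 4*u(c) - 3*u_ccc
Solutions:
 u(c) = C3*exp(6^(2/3)*c/3) + c^2 + c + (C1*sin(2^(2/3)*3^(1/6)*c/2) + C2*cos(2^(2/3)*3^(1/6)*c/2))*exp(-6^(2/3)*c/6) + 1


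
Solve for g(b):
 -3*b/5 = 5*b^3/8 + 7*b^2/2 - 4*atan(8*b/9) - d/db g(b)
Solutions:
 g(b) = C1 + 5*b^4/32 + 7*b^3/6 + 3*b^2/10 - 4*b*atan(8*b/9) + 9*log(64*b^2 + 81)/4


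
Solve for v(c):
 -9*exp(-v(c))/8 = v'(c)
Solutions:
 v(c) = log(C1 - 9*c/8)


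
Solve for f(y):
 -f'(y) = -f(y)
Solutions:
 f(y) = C1*exp(y)


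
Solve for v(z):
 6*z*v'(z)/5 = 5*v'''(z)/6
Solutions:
 v(z) = C1 + Integral(C2*airyai(5^(1/3)*6^(2/3)*z/5) + C3*airybi(5^(1/3)*6^(2/3)*z/5), z)


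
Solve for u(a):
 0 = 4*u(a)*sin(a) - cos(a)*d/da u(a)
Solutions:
 u(a) = C1/cos(a)^4


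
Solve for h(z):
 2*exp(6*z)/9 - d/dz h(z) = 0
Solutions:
 h(z) = C1 + exp(6*z)/27


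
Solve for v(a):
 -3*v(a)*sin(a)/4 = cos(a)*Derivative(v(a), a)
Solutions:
 v(a) = C1*cos(a)^(3/4)


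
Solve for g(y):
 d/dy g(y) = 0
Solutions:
 g(y) = C1


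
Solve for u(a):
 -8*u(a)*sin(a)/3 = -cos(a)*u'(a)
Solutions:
 u(a) = C1/cos(a)^(8/3)


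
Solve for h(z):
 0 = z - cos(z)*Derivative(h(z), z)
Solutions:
 h(z) = C1 + Integral(z/cos(z), z)


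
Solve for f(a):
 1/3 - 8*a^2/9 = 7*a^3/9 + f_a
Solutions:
 f(a) = C1 - 7*a^4/36 - 8*a^3/27 + a/3


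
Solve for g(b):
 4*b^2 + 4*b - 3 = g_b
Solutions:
 g(b) = C1 + 4*b^3/3 + 2*b^2 - 3*b


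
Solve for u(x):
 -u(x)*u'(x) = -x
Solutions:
 u(x) = -sqrt(C1 + x^2)
 u(x) = sqrt(C1 + x^2)


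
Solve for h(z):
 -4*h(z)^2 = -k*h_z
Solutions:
 h(z) = -k/(C1*k + 4*z)


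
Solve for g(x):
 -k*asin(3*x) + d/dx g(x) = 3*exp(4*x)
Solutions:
 g(x) = C1 + k*(x*asin(3*x) + sqrt(1 - 9*x^2)/3) + 3*exp(4*x)/4


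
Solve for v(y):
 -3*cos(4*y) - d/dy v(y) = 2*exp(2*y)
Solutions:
 v(y) = C1 - exp(2*y) - 3*sin(4*y)/4


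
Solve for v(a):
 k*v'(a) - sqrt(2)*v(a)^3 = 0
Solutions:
 v(a) = -sqrt(2)*sqrt(-k/(C1*k + sqrt(2)*a))/2
 v(a) = sqrt(2)*sqrt(-k/(C1*k + sqrt(2)*a))/2


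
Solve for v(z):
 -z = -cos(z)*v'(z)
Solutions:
 v(z) = C1 + Integral(z/cos(z), z)


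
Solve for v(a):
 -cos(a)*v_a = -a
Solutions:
 v(a) = C1 + Integral(a/cos(a), a)


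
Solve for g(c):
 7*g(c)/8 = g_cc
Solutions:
 g(c) = C1*exp(-sqrt(14)*c/4) + C2*exp(sqrt(14)*c/4)


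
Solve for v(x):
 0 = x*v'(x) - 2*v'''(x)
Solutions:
 v(x) = C1 + Integral(C2*airyai(2^(2/3)*x/2) + C3*airybi(2^(2/3)*x/2), x)


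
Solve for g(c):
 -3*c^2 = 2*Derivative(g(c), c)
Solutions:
 g(c) = C1 - c^3/2


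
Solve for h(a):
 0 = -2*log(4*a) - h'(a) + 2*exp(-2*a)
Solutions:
 h(a) = C1 - 2*a*log(a) + 2*a*(1 - 2*log(2)) - exp(-2*a)


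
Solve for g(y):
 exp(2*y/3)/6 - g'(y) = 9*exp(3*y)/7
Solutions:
 g(y) = C1 + exp(2*y/3)/4 - 3*exp(3*y)/7


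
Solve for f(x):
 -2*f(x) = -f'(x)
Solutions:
 f(x) = C1*exp(2*x)


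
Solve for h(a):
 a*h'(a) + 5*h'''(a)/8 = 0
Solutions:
 h(a) = C1 + Integral(C2*airyai(-2*5^(2/3)*a/5) + C3*airybi(-2*5^(2/3)*a/5), a)


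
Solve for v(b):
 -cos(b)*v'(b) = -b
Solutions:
 v(b) = C1 + Integral(b/cos(b), b)


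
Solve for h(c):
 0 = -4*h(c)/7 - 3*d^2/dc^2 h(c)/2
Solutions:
 h(c) = C1*sin(2*sqrt(42)*c/21) + C2*cos(2*sqrt(42)*c/21)


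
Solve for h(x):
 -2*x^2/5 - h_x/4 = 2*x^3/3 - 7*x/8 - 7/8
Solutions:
 h(x) = C1 - 2*x^4/3 - 8*x^3/15 + 7*x^2/4 + 7*x/2


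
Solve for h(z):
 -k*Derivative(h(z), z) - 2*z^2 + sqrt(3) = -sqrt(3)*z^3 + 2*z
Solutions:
 h(z) = C1 + sqrt(3)*z^4/(4*k) - 2*z^3/(3*k) - z^2/k + sqrt(3)*z/k


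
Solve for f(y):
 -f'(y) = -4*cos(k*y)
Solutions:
 f(y) = C1 + 4*sin(k*y)/k


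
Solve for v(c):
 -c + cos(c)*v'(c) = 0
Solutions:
 v(c) = C1 + Integral(c/cos(c), c)


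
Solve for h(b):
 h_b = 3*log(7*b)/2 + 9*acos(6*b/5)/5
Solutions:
 h(b) = C1 + 3*b*log(b)/2 + 9*b*acos(6*b/5)/5 - 3*b/2 + 3*b*log(7)/2 - 3*sqrt(25 - 36*b^2)/10


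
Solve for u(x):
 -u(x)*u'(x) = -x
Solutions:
 u(x) = -sqrt(C1 + x^2)
 u(x) = sqrt(C1 + x^2)


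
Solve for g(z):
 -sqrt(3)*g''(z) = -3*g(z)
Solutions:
 g(z) = C1*exp(-3^(1/4)*z) + C2*exp(3^(1/4)*z)


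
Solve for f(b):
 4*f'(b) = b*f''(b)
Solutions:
 f(b) = C1 + C2*b^5


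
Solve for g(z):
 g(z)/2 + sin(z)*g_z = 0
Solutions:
 g(z) = C1*(cos(z) + 1)^(1/4)/(cos(z) - 1)^(1/4)


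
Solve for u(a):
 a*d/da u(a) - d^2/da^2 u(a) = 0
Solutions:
 u(a) = C1 + C2*erfi(sqrt(2)*a/2)


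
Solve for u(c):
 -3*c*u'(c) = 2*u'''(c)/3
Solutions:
 u(c) = C1 + Integral(C2*airyai(-6^(2/3)*c/2) + C3*airybi(-6^(2/3)*c/2), c)


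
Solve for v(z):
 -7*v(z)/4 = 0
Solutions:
 v(z) = 0


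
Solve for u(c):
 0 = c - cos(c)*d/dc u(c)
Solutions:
 u(c) = C1 + Integral(c/cos(c), c)


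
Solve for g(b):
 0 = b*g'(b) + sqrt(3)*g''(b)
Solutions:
 g(b) = C1 + C2*erf(sqrt(2)*3^(3/4)*b/6)


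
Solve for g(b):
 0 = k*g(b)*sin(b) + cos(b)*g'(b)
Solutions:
 g(b) = C1*exp(k*log(cos(b)))


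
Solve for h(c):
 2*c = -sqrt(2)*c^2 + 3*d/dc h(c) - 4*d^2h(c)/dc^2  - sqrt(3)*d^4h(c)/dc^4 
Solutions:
 h(c) = C1 + C2*exp(c*(-2^(2/3)*3^(1/6)*(27 + sqrt(256*sqrt(3) + 729))^(1/3) + 8*6^(1/3)/(27 + sqrt(256*sqrt(3) + 729))^(1/3))/12)*sin(c*(8*2^(1/3)*3^(5/6)/(27 + sqrt(256*sqrt(3) + 729))^(1/3) + 6^(2/3)*(27 + sqrt(256*sqrt(3) + 729))^(1/3))/12) + C3*exp(c*(-2^(2/3)*3^(1/6)*(27 + sqrt(256*sqrt(3) + 729))^(1/3) + 8*6^(1/3)/(27 + sqrt(256*sqrt(3) + 729))^(1/3))/12)*cos(c*(8*2^(1/3)*3^(5/6)/(27 + sqrt(256*sqrt(3) + 729))^(1/3) + 6^(2/3)*(27 + sqrt(256*sqrt(3) + 729))^(1/3))/12) + C4*exp(-c*(-2^(2/3)*3^(1/6)*(27 + sqrt(256*sqrt(3) + 729))^(1/3) + 8*6^(1/3)/(27 + sqrt(256*sqrt(3) + 729))^(1/3))/6) + sqrt(2)*c^3/9 + c^2/3 + 4*sqrt(2)*c^2/9 + 8*c/9 + 32*sqrt(2)*c/27


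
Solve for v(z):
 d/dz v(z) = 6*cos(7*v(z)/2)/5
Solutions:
 -6*z/5 - log(sin(7*v(z)/2) - 1)/7 + log(sin(7*v(z)/2) + 1)/7 = C1


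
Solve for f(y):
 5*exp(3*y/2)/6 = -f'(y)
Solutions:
 f(y) = C1 - 5*exp(3*y/2)/9


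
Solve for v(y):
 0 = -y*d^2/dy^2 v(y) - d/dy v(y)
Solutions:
 v(y) = C1 + C2*log(y)


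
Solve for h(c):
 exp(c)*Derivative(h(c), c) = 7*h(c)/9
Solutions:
 h(c) = C1*exp(-7*exp(-c)/9)


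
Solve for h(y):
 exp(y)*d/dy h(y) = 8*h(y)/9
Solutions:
 h(y) = C1*exp(-8*exp(-y)/9)


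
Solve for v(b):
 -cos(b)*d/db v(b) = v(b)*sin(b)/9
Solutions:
 v(b) = C1*cos(b)^(1/9)


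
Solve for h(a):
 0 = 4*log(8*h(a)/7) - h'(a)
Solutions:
 -Integral(1/(log(_y) - log(7) + 3*log(2)), (_y, h(a)))/4 = C1 - a


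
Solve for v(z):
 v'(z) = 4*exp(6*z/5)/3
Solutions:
 v(z) = C1 + 10*exp(6*z/5)/9


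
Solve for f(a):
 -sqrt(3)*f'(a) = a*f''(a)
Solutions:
 f(a) = C1 + C2*a^(1 - sqrt(3))


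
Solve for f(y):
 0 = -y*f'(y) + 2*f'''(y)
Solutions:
 f(y) = C1 + Integral(C2*airyai(2^(2/3)*y/2) + C3*airybi(2^(2/3)*y/2), y)


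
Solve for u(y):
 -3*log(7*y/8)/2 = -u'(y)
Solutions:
 u(y) = C1 + 3*y*log(y)/2 - 9*y*log(2)/2 - 3*y/2 + 3*y*log(7)/2


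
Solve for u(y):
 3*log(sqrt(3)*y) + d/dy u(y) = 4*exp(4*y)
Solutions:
 u(y) = C1 - 3*y*log(y) + y*(3 - 3*log(3)/2) + exp(4*y)


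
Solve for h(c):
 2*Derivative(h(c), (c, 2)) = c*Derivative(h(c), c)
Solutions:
 h(c) = C1 + C2*erfi(c/2)


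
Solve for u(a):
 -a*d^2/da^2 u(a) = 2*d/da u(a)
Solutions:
 u(a) = C1 + C2/a


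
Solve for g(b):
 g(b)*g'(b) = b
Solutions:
 g(b) = -sqrt(C1 + b^2)
 g(b) = sqrt(C1 + b^2)


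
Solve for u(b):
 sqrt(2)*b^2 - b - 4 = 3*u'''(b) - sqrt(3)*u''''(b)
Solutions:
 u(b) = C1 + C2*b + C3*b^2 + C4*exp(sqrt(3)*b) + sqrt(2)*b^5/180 + b^4*(-3 + 2*sqrt(6))/216 + b^3*(-12 - sqrt(3) + 2*sqrt(2))/54


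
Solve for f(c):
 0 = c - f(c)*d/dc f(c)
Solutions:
 f(c) = -sqrt(C1 + c^2)
 f(c) = sqrt(C1 + c^2)


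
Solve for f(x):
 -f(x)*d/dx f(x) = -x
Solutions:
 f(x) = -sqrt(C1 + x^2)
 f(x) = sqrt(C1 + x^2)


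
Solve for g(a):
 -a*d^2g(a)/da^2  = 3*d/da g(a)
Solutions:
 g(a) = C1 + C2/a^2


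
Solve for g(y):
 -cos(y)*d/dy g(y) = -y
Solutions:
 g(y) = C1 + Integral(y/cos(y), y)


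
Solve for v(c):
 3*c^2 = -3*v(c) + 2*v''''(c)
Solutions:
 v(c) = C1*exp(-2^(3/4)*3^(1/4)*c/2) + C2*exp(2^(3/4)*3^(1/4)*c/2) + C3*sin(2^(3/4)*3^(1/4)*c/2) + C4*cos(2^(3/4)*3^(1/4)*c/2) - c^2


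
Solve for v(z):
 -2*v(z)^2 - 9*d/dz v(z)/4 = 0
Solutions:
 v(z) = 9/(C1 + 8*z)


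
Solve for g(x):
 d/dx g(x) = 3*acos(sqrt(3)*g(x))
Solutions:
 Integral(1/acos(sqrt(3)*_y), (_y, g(x))) = C1 + 3*x


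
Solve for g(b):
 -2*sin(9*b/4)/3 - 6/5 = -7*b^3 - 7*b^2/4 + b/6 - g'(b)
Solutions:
 g(b) = C1 - 7*b^4/4 - 7*b^3/12 + b^2/12 + 6*b/5 - 8*cos(9*b/4)/27


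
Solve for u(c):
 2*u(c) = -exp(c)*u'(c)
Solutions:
 u(c) = C1*exp(2*exp(-c))


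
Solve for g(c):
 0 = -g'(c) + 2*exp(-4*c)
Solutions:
 g(c) = C1 - exp(-4*c)/2


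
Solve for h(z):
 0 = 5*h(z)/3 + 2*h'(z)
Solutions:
 h(z) = C1*exp(-5*z/6)


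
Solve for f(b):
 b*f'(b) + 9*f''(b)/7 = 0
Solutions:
 f(b) = C1 + C2*erf(sqrt(14)*b/6)


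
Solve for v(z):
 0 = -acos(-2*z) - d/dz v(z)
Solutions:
 v(z) = C1 - z*acos(-2*z) - sqrt(1 - 4*z^2)/2


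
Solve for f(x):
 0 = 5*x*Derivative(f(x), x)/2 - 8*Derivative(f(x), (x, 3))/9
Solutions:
 f(x) = C1 + Integral(C2*airyai(2^(2/3)*45^(1/3)*x/4) + C3*airybi(2^(2/3)*45^(1/3)*x/4), x)


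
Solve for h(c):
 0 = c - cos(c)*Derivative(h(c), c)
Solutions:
 h(c) = C1 + Integral(c/cos(c), c)


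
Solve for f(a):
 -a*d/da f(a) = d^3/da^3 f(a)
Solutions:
 f(a) = C1 + Integral(C2*airyai(-a) + C3*airybi(-a), a)


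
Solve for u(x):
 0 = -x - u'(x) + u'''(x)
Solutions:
 u(x) = C1 + C2*exp(-x) + C3*exp(x) - x^2/2


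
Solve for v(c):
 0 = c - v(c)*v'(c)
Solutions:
 v(c) = -sqrt(C1 + c^2)
 v(c) = sqrt(C1 + c^2)


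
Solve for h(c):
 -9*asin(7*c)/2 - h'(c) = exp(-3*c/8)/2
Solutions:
 h(c) = C1 - 9*c*asin(7*c)/2 - 9*sqrt(1 - 49*c^2)/14 + 4*exp(-3*c/8)/3


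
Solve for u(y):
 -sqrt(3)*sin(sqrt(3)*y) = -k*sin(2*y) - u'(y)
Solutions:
 u(y) = C1 + k*cos(2*y)/2 - cos(sqrt(3)*y)


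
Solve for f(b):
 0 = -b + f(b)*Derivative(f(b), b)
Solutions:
 f(b) = -sqrt(C1 + b^2)
 f(b) = sqrt(C1 + b^2)


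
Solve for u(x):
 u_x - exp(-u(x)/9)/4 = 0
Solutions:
 u(x) = 9*log(C1 + x/36)


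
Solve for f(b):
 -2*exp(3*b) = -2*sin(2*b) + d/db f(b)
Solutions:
 f(b) = C1 - 2*exp(3*b)/3 - cos(2*b)


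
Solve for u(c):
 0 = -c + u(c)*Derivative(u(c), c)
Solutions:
 u(c) = -sqrt(C1 + c^2)
 u(c) = sqrt(C1 + c^2)


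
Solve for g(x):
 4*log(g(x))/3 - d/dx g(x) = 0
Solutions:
 li(g(x)) = C1 + 4*x/3


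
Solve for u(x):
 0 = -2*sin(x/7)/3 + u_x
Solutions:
 u(x) = C1 - 14*cos(x/7)/3


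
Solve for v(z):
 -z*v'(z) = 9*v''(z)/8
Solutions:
 v(z) = C1 + C2*erf(2*z/3)


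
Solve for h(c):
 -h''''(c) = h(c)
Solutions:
 h(c) = (C1*sin(sqrt(2)*c/2) + C2*cos(sqrt(2)*c/2))*exp(-sqrt(2)*c/2) + (C3*sin(sqrt(2)*c/2) + C4*cos(sqrt(2)*c/2))*exp(sqrt(2)*c/2)


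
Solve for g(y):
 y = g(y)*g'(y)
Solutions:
 g(y) = -sqrt(C1 + y^2)
 g(y) = sqrt(C1 + y^2)


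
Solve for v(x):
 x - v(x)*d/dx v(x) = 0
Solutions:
 v(x) = -sqrt(C1 + x^2)
 v(x) = sqrt(C1 + x^2)


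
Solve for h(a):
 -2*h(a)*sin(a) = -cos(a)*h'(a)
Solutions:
 h(a) = C1/cos(a)^2


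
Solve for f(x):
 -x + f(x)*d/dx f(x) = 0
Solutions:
 f(x) = -sqrt(C1 + x^2)
 f(x) = sqrt(C1 + x^2)


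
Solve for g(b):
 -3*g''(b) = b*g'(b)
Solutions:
 g(b) = C1 + C2*erf(sqrt(6)*b/6)


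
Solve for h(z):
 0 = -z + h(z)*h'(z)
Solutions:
 h(z) = -sqrt(C1 + z^2)
 h(z) = sqrt(C1 + z^2)


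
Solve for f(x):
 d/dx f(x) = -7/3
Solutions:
 f(x) = C1 - 7*x/3


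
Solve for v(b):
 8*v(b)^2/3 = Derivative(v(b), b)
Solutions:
 v(b) = -3/(C1 + 8*b)


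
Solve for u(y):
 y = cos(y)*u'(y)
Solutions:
 u(y) = C1 + Integral(y/cos(y), y)


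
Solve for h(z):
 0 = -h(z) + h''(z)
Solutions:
 h(z) = C1*exp(-z) + C2*exp(z)


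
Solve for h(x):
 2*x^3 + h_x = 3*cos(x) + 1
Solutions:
 h(x) = C1 - x^4/2 + x + 3*sin(x)


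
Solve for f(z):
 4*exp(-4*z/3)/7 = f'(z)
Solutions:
 f(z) = C1 - 3*exp(-4*z/3)/7


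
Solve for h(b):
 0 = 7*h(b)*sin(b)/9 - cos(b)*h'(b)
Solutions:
 h(b) = C1/cos(b)^(7/9)


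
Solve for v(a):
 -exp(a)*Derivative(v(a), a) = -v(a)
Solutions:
 v(a) = C1*exp(-exp(-a))


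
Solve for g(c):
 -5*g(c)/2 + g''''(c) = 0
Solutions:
 g(c) = C1*exp(-2^(3/4)*5^(1/4)*c/2) + C2*exp(2^(3/4)*5^(1/4)*c/2) + C3*sin(2^(3/4)*5^(1/4)*c/2) + C4*cos(2^(3/4)*5^(1/4)*c/2)


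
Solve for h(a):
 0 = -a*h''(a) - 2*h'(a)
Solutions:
 h(a) = C1 + C2/a


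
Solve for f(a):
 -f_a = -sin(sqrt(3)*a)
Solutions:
 f(a) = C1 - sqrt(3)*cos(sqrt(3)*a)/3


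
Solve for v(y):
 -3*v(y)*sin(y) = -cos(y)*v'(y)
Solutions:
 v(y) = C1/cos(y)^3


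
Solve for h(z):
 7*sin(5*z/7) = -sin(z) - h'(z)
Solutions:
 h(z) = C1 + 49*cos(5*z/7)/5 + cos(z)


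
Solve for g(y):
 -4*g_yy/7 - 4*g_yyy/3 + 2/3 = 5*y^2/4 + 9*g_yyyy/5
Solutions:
 g(y) = C1 + C2*y - 35*y^4/192 + 245*y^3/144 - 2555*y^2/576 + (C3*sin(2*sqrt(1610)*y/189) + C4*cos(2*sqrt(1610)*y/189))*exp(-10*y/27)


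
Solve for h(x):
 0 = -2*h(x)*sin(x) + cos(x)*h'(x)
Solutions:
 h(x) = C1/cos(x)^2


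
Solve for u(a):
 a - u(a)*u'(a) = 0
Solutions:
 u(a) = -sqrt(C1 + a^2)
 u(a) = sqrt(C1 + a^2)


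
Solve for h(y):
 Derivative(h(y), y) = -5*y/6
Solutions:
 h(y) = C1 - 5*y^2/12


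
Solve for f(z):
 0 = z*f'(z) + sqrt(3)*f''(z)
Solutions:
 f(z) = C1 + C2*erf(sqrt(2)*3^(3/4)*z/6)


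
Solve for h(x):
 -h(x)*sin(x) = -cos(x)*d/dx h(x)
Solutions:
 h(x) = C1/cos(x)


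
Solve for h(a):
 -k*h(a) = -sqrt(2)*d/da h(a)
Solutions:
 h(a) = C1*exp(sqrt(2)*a*k/2)


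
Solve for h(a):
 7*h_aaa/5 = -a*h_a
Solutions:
 h(a) = C1 + Integral(C2*airyai(-5^(1/3)*7^(2/3)*a/7) + C3*airybi(-5^(1/3)*7^(2/3)*a/7), a)


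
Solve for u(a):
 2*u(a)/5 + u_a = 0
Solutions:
 u(a) = C1*exp(-2*a/5)


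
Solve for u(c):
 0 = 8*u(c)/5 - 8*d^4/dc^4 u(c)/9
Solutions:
 u(c) = C1*exp(-sqrt(3)*5^(3/4)*c/5) + C2*exp(sqrt(3)*5^(3/4)*c/5) + C3*sin(sqrt(3)*5^(3/4)*c/5) + C4*cos(sqrt(3)*5^(3/4)*c/5)


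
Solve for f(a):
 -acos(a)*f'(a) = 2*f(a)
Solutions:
 f(a) = C1*exp(-2*Integral(1/acos(a), a))


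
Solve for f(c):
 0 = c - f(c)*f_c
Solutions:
 f(c) = -sqrt(C1 + c^2)
 f(c) = sqrt(C1 + c^2)


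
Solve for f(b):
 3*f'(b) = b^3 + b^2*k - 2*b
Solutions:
 f(b) = C1 + b^4/12 + b^3*k/9 - b^2/3


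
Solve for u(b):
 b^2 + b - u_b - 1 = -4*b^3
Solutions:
 u(b) = C1 + b^4 + b^3/3 + b^2/2 - b


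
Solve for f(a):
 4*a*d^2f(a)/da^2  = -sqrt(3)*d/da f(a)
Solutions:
 f(a) = C1 + C2*a^(1 - sqrt(3)/4)


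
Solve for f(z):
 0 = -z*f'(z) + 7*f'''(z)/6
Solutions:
 f(z) = C1 + Integral(C2*airyai(6^(1/3)*7^(2/3)*z/7) + C3*airybi(6^(1/3)*7^(2/3)*z/7), z)


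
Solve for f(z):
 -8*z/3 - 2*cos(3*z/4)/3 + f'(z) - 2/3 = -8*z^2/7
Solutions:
 f(z) = C1 - 8*z^3/21 + 4*z^2/3 + 2*z/3 + 8*sin(3*z/4)/9


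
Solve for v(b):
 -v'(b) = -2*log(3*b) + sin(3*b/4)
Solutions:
 v(b) = C1 + 2*b*log(b) - 2*b + 2*b*log(3) + 4*cos(3*b/4)/3


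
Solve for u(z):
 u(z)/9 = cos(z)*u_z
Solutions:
 u(z) = C1*(sin(z) + 1)^(1/18)/(sin(z) - 1)^(1/18)


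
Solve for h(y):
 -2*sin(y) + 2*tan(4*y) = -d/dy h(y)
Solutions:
 h(y) = C1 + log(cos(4*y))/2 - 2*cos(y)


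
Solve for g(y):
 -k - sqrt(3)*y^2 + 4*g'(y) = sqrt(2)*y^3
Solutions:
 g(y) = C1 + k*y/4 + sqrt(2)*y^4/16 + sqrt(3)*y^3/12


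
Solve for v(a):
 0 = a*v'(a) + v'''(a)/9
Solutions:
 v(a) = C1 + Integral(C2*airyai(-3^(2/3)*a) + C3*airybi(-3^(2/3)*a), a)


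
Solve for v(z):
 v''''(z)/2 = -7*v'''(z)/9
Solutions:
 v(z) = C1 + C2*z + C3*z^2 + C4*exp(-14*z/9)


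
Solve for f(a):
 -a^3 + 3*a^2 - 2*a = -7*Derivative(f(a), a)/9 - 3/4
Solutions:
 f(a) = C1 + 9*a^4/28 - 9*a^3/7 + 9*a^2/7 - 27*a/28


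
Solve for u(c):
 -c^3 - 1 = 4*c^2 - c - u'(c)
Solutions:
 u(c) = C1 + c^4/4 + 4*c^3/3 - c^2/2 + c


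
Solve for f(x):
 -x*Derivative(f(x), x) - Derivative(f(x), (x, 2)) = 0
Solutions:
 f(x) = C1 + C2*erf(sqrt(2)*x/2)


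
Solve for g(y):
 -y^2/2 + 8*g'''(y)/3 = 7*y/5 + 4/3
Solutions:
 g(y) = C1 + C2*y + C3*y^2 + y^5/320 + 7*y^4/320 + y^3/12


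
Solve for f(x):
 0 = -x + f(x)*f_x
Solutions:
 f(x) = -sqrt(C1 + x^2)
 f(x) = sqrt(C1 + x^2)


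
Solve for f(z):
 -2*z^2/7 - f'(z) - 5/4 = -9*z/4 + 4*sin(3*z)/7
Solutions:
 f(z) = C1 - 2*z^3/21 + 9*z^2/8 - 5*z/4 + 4*cos(3*z)/21


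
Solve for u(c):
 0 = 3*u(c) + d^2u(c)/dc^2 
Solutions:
 u(c) = C1*sin(sqrt(3)*c) + C2*cos(sqrt(3)*c)


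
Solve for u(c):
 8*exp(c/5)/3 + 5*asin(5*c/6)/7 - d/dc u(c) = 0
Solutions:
 u(c) = C1 + 5*c*asin(5*c/6)/7 + sqrt(36 - 25*c^2)/7 + 40*exp(c/5)/3


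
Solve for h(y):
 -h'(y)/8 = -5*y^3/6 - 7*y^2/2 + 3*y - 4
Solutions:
 h(y) = C1 + 5*y^4/3 + 28*y^3/3 - 12*y^2 + 32*y


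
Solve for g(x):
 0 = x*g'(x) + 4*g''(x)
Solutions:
 g(x) = C1 + C2*erf(sqrt(2)*x/4)


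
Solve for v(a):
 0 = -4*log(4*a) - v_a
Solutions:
 v(a) = C1 - 4*a*log(a) - a*log(256) + 4*a


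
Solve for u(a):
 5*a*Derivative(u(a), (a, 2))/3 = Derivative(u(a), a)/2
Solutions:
 u(a) = C1 + C2*a^(13/10)


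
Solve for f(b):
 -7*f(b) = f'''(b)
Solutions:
 f(b) = C3*exp(-7^(1/3)*b) + (C1*sin(sqrt(3)*7^(1/3)*b/2) + C2*cos(sqrt(3)*7^(1/3)*b/2))*exp(7^(1/3)*b/2)


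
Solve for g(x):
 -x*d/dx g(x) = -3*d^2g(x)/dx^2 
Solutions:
 g(x) = C1 + C2*erfi(sqrt(6)*x/6)


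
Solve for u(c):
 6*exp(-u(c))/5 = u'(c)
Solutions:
 u(c) = log(C1 + 6*c/5)


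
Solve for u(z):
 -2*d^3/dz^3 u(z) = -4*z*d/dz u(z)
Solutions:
 u(z) = C1 + Integral(C2*airyai(2^(1/3)*z) + C3*airybi(2^(1/3)*z), z)


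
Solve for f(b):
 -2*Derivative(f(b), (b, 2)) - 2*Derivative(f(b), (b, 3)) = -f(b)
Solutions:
 f(b) = C1*exp(-b*(2*2^(2/3)/(3*sqrt(57) + 23)^(1/3) + 4 + 2^(1/3)*(3*sqrt(57) + 23)^(1/3))/12)*sin(2^(1/3)*sqrt(3)*b*(-(3*sqrt(57) + 23)^(1/3) + 2*2^(1/3)/(3*sqrt(57) + 23)^(1/3))/12) + C2*exp(-b*(2*2^(2/3)/(3*sqrt(57) + 23)^(1/3) + 4 + 2^(1/3)*(3*sqrt(57) + 23)^(1/3))/12)*cos(2^(1/3)*sqrt(3)*b*(-(3*sqrt(57) + 23)^(1/3) + 2*2^(1/3)/(3*sqrt(57) + 23)^(1/3))/12) + C3*exp(b*(-2 + 2*2^(2/3)/(3*sqrt(57) + 23)^(1/3) + 2^(1/3)*(3*sqrt(57) + 23)^(1/3))/6)


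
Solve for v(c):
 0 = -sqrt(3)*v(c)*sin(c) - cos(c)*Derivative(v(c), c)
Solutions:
 v(c) = C1*cos(c)^(sqrt(3))


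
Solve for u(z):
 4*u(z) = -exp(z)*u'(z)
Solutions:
 u(z) = C1*exp(4*exp(-z))


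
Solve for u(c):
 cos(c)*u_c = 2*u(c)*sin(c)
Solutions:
 u(c) = C1/cos(c)^2


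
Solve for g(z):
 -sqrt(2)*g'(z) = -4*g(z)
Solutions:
 g(z) = C1*exp(2*sqrt(2)*z)


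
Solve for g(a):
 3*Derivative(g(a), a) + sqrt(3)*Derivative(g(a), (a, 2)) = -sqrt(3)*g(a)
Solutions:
 g(a) = (C1*sin(a/2) + C2*cos(a/2))*exp(-sqrt(3)*a/2)


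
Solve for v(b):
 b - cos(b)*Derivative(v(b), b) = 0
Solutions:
 v(b) = C1 + Integral(b/cos(b), b)


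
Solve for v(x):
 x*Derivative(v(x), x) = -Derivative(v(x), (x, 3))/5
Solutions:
 v(x) = C1 + Integral(C2*airyai(-5^(1/3)*x) + C3*airybi(-5^(1/3)*x), x)


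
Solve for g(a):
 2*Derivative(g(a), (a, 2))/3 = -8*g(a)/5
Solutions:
 g(a) = C1*sin(2*sqrt(15)*a/5) + C2*cos(2*sqrt(15)*a/5)


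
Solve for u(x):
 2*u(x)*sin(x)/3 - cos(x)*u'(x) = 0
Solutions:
 u(x) = C1/cos(x)^(2/3)


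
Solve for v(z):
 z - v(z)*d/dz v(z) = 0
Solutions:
 v(z) = -sqrt(C1 + z^2)
 v(z) = sqrt(C1 + z^2)


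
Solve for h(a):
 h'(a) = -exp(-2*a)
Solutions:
 h(a) = C1 + exp(-2*a)/2


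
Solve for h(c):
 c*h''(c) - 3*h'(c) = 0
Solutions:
 h(c) = C1 + C2*c^4


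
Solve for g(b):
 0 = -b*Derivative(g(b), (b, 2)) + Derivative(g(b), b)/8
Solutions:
 g(b) = C1 + C2*b^(9/8)


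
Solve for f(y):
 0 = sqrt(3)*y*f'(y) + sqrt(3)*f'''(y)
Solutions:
 f(y) = C1 + Integral(C2*airyai(-y) + C3*airybi(-y), y)


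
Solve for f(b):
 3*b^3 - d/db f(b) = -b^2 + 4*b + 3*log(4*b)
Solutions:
 f(b) = C1 + 3*b^4/4 + b^3/3 - 2*b^2 - 3*b*log(b) - b*log(64) + 3*b


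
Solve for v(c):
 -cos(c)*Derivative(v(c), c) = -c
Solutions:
 v(c) = C1 + Integral(c/cos(c), c)


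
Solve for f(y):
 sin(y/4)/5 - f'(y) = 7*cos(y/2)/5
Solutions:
 f(y) = C1 - 14*sin(y/2)/5 - 4*cos(y/4)/5


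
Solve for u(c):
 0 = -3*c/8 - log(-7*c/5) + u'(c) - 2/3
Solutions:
 u(c) = C1 + 3*c^2/16 + c*log(-c) + c*(-log(5) - 1/3 + log(7))


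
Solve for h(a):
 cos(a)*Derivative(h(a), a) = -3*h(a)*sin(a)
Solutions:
 h(a) = C1*cos(a)^3


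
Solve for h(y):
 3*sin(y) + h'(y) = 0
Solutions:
 h(y) = C1 + 3*cos(y)


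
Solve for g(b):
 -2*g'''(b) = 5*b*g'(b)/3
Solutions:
 g(b) = C1 + Integral(C2*airyai(-5^(1/3)*6^(2/3)*b/6) + C3*airybi(-5^(1/3)*6^(2/3)*b/6), b)


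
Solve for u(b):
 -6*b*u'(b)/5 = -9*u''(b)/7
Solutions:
 u(b) = C1 + C2*erfi(sqrt(105)*b/15)


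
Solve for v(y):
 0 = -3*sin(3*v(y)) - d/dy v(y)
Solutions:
 v(y) = -acos((-C1 - exp(18*y))/(C1 - exp(18*y)))/3 + 2*pi/3
 v(y) = acos((-C1 - exp(18*y))/(C1 - exp(18*y)))/3


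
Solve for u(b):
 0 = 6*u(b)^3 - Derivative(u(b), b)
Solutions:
 u(b) = -sqrt(2)*sqrt(-1/(C1 + 6*b))/2
 u(b) = sqrt(2)*sqrt(-1/(C1 + 6*b))/2


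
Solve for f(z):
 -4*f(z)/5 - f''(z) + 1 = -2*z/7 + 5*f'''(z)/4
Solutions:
 f(z) = C1*exp(z*(-4 + 4/(3*sqrt(2265) + 143)^(1/3) + (3*sqrt(2265) + 143)^(1/3))/15)*sin(sqrt(3)*z*(-(3*sqrt(2265) + 143)^(1/3) + 4/(3*sqrt(2265) + 143)^(1/3))/15) + C2*exp(z*(-4 + 4/(3*sqrt(2265) + 143)^(1/3) + (3*sqrt(2265) + 143)^(1/3))/15)*cos(sqrt(3)*z*(-(3*sqrt(2265) + 143)^(1/3) + 4/(3*sqrt(2265) + 143)^(1/3))/15) + C3*exp(-2*z*(4/(3*sqrt(2265) + 143)^(1/3) + 2 + (3*sqrt(2265) + 143)^(1/3))/15) + 5*z/14 + 5/4


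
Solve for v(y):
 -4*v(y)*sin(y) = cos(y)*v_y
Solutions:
 v(y) = C1*cos(y)^4


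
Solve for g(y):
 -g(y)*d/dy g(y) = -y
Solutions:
 g(y) = -sqrt(C1 + y^2)
 g(y) = sqrt(C1 + y^2)


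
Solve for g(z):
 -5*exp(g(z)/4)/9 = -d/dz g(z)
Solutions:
 g(z) = 4*log(-1/(C1 + 5*z)) + 8*log(6)


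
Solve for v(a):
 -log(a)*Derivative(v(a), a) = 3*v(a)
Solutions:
 v(a) = C1*exp(-3*li(a))


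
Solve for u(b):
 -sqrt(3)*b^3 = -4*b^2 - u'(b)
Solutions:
 u(b) = C1 + sqrt(3)*b^4/4 - 4*b^3/3


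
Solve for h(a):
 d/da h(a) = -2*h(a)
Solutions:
 h(a) = C1*exp(-2*a)


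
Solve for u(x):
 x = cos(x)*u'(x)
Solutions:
 u(x) = C1 + Integral(x/cos(x), x)


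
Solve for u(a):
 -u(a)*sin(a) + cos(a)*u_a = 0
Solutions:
 u(a) = C1/cos(a)


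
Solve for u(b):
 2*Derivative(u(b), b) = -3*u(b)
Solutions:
 u(b) = C1*exp(-3*b/2)


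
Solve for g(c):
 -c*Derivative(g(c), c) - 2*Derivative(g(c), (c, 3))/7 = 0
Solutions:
 g(c) = C1 + Integral(C2*airyai(-2^(2/3)*7^(1/3)*c/2) + C3*airybi(-2^(2/3)*7^(1/3)*c/2), c)


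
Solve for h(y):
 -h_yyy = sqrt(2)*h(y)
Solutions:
 h(y) = C3*exp(-2^(1/6)*y) + (C1*sin(2^(1/6)*sqrt(3)*y/2) + C2*cos(2^(1/6)*sqrt(3)*y/2))*exp(2^(1/6)*y/2)


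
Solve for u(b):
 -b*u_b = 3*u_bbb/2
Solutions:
 u(b) = C1 + Integral(C2*airyai(-2^(1/3)*3^(2/3)*b/3) + C3*airybi(-2^(1/3)*3^(2/3)*b/3), b)


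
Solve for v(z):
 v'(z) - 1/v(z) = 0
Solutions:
 v(z) = -sqrt(C1 + 2*z)
 v(z) = sqrt(C1 + 2*z)


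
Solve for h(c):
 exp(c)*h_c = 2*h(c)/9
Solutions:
 h(c) = C1*exp(-2*exp(-c)/9)


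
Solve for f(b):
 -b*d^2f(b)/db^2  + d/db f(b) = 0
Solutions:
 f(b) = C1 + C2*b^2


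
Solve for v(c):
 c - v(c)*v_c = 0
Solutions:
 v(c) = -sqrt(C1 + c^2)
 v(c) = sqrt(C1 + c^2)


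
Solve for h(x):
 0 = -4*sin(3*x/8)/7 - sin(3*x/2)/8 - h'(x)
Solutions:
 h(x) = C1 + 32*cos(3*x/8)/21 + cos(3*x/2)/12


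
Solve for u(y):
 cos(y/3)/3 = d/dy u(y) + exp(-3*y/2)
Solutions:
 u(y) = C1 + sin(y/3) + 2*exp(-3*y/2)/3


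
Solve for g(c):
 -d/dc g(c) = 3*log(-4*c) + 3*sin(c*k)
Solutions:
 g(c) = C1 - 3*c*log(-c) - 6*c*log(2) + 3*c - 3*Piecewise((-cos(c*k)/k, Ne(k, 0)), (0, True))


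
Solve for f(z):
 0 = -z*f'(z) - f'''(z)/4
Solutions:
 f(z) = C1 + Integral(C2*airyai(-2^(2/3)*z) + C3*airybi(-2^(2/3)*z), z)


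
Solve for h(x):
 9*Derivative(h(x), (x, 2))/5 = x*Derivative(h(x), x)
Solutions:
 h(x) = C1 + C2*erfi(sqrt(10)*x/6)


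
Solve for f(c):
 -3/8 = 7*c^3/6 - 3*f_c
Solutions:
 f(c) = C1 + 7*c^4/72 + c/8


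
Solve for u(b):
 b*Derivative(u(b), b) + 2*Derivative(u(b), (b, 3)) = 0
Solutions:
 u(b) = C1 + Integral(C2*airyai(-2^(2/3)*b/2) + C3*airybi(-2^(2/3)*b/2), b)


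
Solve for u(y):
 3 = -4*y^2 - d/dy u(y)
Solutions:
 u(y) = C1 - 4*y^3/3 - 3*y


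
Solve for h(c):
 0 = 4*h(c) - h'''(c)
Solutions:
 h(c) = C3*exp(2^(2/3)*c) + (C1*sin(2^(2/3)*sqrt(3)*c/2) + C2*cos(2^(2/3)*sqrt(3)*c/2))*exp(-2^(2/3)*c/2)


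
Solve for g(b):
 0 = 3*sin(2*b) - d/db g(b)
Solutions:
 g(b) = C1 - 3*cos(2*b)/2


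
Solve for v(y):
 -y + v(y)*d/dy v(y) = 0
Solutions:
 v(y) = -sqrt(C1 + y^2)
 v(y) = sqrt(C1 + y^2)


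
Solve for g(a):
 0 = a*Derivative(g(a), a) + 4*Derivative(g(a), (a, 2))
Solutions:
 g(a) = C1 + C2*erf(sqrt(2)*a/4)


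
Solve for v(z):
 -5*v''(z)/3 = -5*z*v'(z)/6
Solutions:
 v(z) = C1 + C2*erfi(z/2)


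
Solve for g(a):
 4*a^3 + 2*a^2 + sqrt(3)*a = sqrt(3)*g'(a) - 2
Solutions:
 g(a) = C1 + sqrt(3)*a^4/3 + 2*sqrt(3)*a^3/9 + a^2/2 + 2*sqrt(3)*a/3


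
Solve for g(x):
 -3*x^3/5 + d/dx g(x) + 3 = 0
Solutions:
 g(x) = C1 + 3*x^4/20 - 3*x


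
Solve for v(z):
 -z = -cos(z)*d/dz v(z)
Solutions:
 v(z) = C1 + Integral(z/cos(z), z)


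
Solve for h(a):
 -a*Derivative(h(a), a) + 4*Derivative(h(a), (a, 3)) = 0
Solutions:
 h(a) = C1 + Integral(C2*airyai(2^(1/3)*a/2) + C3*airybi(2^(1/3)*a/2), a)


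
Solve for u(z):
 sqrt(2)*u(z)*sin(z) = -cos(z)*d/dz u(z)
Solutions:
 u(z) = C1*cos(z)^(sqrt(2))


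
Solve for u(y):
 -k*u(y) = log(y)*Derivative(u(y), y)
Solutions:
 u(y) = C1*exp(-k*li(y))


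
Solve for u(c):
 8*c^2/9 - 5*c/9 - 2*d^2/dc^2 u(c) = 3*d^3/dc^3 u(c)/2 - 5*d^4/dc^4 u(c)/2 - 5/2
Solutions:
 u(c) = C1 + C2*c + C3*exp(c*(3 - sqrt(89))/10) + C4*exp(c*(3 + sqrt(89))/10) + c^4/27 - 17*c^3/108 + 221*c^2/144


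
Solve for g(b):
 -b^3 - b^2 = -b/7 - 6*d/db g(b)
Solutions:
 g(b) = C1 + b^4/24 + b^3/18 - b^2/84


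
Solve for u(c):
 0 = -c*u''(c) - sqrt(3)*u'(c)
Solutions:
 u(c) = C1 + C2*c^(1 - sqrt(3))


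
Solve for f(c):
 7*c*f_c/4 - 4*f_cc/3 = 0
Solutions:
 f(c) = C1 + C2*erfi(sqrt(42)*c/8)


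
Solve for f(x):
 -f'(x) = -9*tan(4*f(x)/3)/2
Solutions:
 f(x) = -3*asin(C1*exp(6*x))/4 + 3*pi/4
 f(x) = 3*asin(C1*exp(6*x))/4


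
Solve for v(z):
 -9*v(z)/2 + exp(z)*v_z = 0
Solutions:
 v(z) = C1*exp(-9*exp(-z)/2)


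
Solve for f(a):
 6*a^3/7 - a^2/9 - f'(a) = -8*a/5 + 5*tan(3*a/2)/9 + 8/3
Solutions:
 f(a) = C1 + 3*a^4/14 - a^3/27 + 4*a^2/5 - 8*a/3 + 10*log(cos(3*a/2))/27


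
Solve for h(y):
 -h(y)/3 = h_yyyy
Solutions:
 h(y) = (C1*sin(sqrt(2)*3^(3/4)*y/6) + C2*cos(sqrt(2)*3^(3/4)*y/6))*exp(-sqrt(2)*3^(3/4)*y/6) + (C3*sin(sqrt(2)*3^(3/4)*y/6) + C4*cos(sqrt(2)*3^(3/4)*y/6))*exp(sqrt(2)*3^(3/4)*y/6)


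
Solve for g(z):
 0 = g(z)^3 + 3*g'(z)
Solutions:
 g(z) = -sqrt(6)*sqrt(-1/(C1 - z))/2
 g(z) = sqrt(6)*sqrt(-1/(C1 - z))/2


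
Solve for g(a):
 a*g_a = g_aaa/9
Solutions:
 g(a) = C1 + Integral(C2*airyai(3^(2/3)*a) + C3*airybi(3^(2/3)*a), a)


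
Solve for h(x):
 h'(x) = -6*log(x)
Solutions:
 h(x) = C1 - 6*x*log(x) + 6*x


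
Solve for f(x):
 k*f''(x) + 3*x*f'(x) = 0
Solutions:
 f(x) = C1 + C2*sqrt(k)*erf(sqrt(6)*x*sqrt(1/k)/2)


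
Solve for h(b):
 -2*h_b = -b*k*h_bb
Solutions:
 h(b) = C1 + b^(((re(k) + 2)*re(k) + im(k)^2)/(re(k)^2 + im(k)^2))*(C2*sin(2*log(b)*Abs(im(k))/(re(k)^2 + im(k)^2)) + C3*cos(2*log(b)*im(k)/(re(k)^2 + im(k)^2)))


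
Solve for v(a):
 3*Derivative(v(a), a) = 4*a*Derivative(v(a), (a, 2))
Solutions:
 v(a) = C1 + C2*a^(7/4)


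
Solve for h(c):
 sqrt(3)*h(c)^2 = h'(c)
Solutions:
 h(c) = -1/(C1 + sqrt(3)*c)


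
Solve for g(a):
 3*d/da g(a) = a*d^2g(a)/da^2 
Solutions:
 g(a) = C1 + C2*a^4


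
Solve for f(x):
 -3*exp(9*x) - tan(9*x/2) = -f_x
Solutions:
 f(x) = C1 + exp(9*x)/3 - 2*log(cos(9*x/2))/9


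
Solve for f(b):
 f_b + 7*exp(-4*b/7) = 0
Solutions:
 f(b) = C1 + 49*exp(-4*b/7)/4


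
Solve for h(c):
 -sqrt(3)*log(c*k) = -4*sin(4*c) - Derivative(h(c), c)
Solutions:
 h(c) = C1 + sqrt(3)*c*(log(c*k) - 1) + cos(4*c)


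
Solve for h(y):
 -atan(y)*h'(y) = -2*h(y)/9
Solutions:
 h(y) = C1*exp(2*Integral(1/atan(y), y)/9)


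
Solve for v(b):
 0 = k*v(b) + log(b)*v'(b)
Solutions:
 v(b) = C1*exp(-k*li(b))


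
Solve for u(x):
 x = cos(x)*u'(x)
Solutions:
 u(x) = C1 + Integral(x/cos(x), x)


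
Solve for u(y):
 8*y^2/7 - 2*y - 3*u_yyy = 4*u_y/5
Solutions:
 u(y) = C1 + C2*sin(2*sqrt(15)*y/15) + C3*cos(2*sqrt(15)*y/15) + 10*y^3/21 - 5*y^2/4 - 75*y/7


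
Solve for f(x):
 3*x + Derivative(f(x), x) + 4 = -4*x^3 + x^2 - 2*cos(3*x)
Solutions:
 f(x) = C1 - x^4 + x^3/3 - 3*x^2/2 - 4*x - 2*sin(3*x)/3


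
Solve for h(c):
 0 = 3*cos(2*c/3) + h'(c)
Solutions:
 h(c) = C1 - 9*sin(2*c/3)/2


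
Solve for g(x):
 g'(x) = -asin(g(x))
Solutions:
 Integral(1/asin(_y), (_y, g(x))) = C1 - x


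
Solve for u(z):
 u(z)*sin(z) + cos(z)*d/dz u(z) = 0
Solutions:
 u(z) = C1*cos(z)


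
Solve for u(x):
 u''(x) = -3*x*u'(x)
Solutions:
 u(x) = C1 + C2*erf(sqrt(6)*x/2)


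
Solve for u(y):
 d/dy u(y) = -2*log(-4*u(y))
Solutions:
 Integral(1/(log(-_y) + 2*log(2)), (_y, u(y)))/2 = C1 - y


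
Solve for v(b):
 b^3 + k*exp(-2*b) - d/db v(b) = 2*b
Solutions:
 v(b) = C1 + b^4/4 - b^2 - k*exp(-2*b)/2


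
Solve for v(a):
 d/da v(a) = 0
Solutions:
 v(a) = C1


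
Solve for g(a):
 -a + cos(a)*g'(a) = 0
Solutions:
 g(a) = C1 + Integral(a/cos(a), a)


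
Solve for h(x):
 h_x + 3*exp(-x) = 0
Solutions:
 h(x) = C1 + 3*exp(-x)


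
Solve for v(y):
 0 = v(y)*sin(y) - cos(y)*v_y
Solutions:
 v(y) = C1/cos(y)


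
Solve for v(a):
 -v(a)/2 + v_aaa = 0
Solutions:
 v(a) = C3*exp(2^(2/3)*a/2) + (C1*sin(2^(2/3)*sqrt(3)*a/4) + C2*cos(2^(2/3)*sqrt(3)*a/4))*exp(-2^(2/3)*a/4)


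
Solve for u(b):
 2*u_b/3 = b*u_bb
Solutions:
 u(b) = C1 + C2*b^(5/3)


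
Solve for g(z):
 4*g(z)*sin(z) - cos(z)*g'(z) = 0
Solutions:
 g(z) = C1/cos(z)^4


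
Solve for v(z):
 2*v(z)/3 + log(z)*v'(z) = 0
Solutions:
 v(z) = C1*exp(-2*li(z)/3)


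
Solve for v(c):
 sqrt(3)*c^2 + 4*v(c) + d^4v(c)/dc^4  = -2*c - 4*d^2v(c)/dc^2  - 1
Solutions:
 v(c) = -sqrt(3)*c^2/4 - c/2 + (C1 + C2*c)*sin(sqrt(2)*c) + (C3 + C4*c)*cos(sqrt(2)*c) - 1/4 + sqrt(3)/2


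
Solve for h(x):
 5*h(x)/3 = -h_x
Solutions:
 h(x) = C1*exp(-5*x/3)


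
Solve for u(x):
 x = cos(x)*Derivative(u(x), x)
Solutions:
 u(x) = C1 + Integral(x/cos(x), x)


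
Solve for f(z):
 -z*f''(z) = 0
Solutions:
 f(z) = C1 + C2*z


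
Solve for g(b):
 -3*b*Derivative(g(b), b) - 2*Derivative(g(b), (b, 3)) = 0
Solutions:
 g(b) = C1 + Integral(C2*airyai(-2^(2/3)*3^(1/3)*b/2) + C3*airybi(-2^(2/3)*3^(1/3)*b/2), b)


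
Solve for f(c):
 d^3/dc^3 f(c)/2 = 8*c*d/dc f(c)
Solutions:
 f(c) = C1 + Integral(C2*airyai(2*2^(1/3)*c) + C3*airybi(2*2^(1/3)*c), c)


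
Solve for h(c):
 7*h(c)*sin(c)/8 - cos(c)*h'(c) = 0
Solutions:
 h(c) = C1/cos(c)^(7/8)


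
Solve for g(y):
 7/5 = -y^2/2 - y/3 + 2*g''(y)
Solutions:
 g(y) = C1 + C2*y + y^4/48 + y^3/36 + 7*y^2/20


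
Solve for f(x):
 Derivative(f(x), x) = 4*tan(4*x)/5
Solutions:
 f(x) = C1 - log(cos(4*x))/5


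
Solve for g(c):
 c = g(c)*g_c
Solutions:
 g(c) = -sqrt(C1 + c^2)
 g(c) = sqrt(C1 + c^2)


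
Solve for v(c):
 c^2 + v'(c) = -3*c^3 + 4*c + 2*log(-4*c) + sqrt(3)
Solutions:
 v(c) = C1 - 3*c^4/4 - c^3/3 + 2*c^2 + 2*c*log(-c) + c*(-2 + sqrt(3) + 4*log(2))


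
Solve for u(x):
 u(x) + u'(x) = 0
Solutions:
 u(x) = C1*exp(-x)


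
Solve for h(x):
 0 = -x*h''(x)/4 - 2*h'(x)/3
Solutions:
 h(x) = C1 + C2/x^(5/3)


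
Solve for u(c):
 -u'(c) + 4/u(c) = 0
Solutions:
 u(c) = -sqrt(C1 + 8*c)
 u(c) = sqrt(C1 + 8*c)


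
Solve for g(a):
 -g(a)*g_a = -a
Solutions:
 g(a) = -sqrt(C1 + a^2)
 g(a) = sqrt(C1 + a^2)


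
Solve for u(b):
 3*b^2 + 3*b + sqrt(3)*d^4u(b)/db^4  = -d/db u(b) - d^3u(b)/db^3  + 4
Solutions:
 u(b) = C1 + C2*exp(b*(-4*sqrt(3) + 2*18^(1/3)/(9*sqrt(255) + 83*sqrt(3))^(1/3) + 12^(1/3)*(9*sqrt(255) + 83*sqrt(3))^(1/3))/36)*sin(2^(1/3)*3^(1/6)*b*(-2^(1/3)*3^(2/3)*(9*sqrt(255) + 83*sqrt(3))^(1/3) + 6/(9*sqrt(255) + 83*sqrt(3))^(1/3))/36) + C3*exp(b*(-4*sqrt(3) + 2*18^(1/3)/(9*sqrt(255) + 83*sqrt(3))^(1/3) + 12^(1/3)*(9*sqrt(255) + 83*sqrt(3))^(1/3))/36)*cos(2^(1/3)*3^(1/6)*b*(-2^(1/3)*3^(2/3)*(9*sqrt(255) + 83*sqrt(3))^(1/3) + 6/(9*sqrt(255) + 83*sqrt(3))^(1/3))/36) + C4*exp(-b*(2*18^(1/3)/(9*sqrt(255) + 83*sqrt(3))^(1/3) + 2*sqrt(3) + 12^(1/3)*(9*sqrt(255) + 83*sqrt(3))^(1/3))/18) - b^3 - 3*b^2/2 + 10*b


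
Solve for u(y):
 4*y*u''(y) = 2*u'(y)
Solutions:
 u(y) = C1 + C2*y^(3/2)


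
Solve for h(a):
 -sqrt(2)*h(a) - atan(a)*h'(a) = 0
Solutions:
 h(a) = C1*exp(-sqrt(2)*Integral(1/atan(a), a))


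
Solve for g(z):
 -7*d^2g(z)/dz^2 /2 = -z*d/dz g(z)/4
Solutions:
 g(z) = C1 + C2*erfi(sqrt(7)*z/14)


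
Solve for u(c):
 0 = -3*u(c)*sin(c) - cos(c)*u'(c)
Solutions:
 u(c) = C1*cos(c)^3


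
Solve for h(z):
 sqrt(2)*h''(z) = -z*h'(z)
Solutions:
 h(z) = C1 + C2*erf(2^(1/4)*z/2)


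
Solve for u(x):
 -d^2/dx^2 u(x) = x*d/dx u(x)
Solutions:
 u(x) = C1 + C2*erf(sqrt(2)*x/2)


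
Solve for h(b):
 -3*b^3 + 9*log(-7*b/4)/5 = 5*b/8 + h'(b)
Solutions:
 h(b) = C1 - 3*b^4/4 - 5*b^2/16 + 9*b*log(-b)/5 + 9*b*(-2*log(2) - 1 + log(7))/5


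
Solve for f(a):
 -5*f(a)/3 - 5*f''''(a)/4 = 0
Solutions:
 f(a) = (C1*sin(3^(3/4)*a/3) + C2*cos(3^(3/4)*a/3))*exp(-3^(3/4)*a/3) + (C3*sin(3^(3/4)*a/3) + C4*cos(3^(3/4)*a/3))*exp(3^(3/4)*a/3)


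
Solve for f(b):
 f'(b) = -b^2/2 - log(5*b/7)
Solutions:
 f(b) = C1 - b^3/6 - b*log(b) + b*log(7/5) + b


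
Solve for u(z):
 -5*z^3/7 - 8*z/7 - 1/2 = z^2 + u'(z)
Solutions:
 u(z) = C1 - 5*z^4/28 - z^3/3 - 4*z^2/7 - z/2


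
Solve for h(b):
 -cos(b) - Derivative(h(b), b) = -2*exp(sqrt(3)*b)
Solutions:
 h(b) = C1 + 2*sqrt(3)*exp(sqrt(3)*b)/3 - sin(b)


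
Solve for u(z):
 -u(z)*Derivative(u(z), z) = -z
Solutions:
 u(z) = -sqrt(C1 + z^2)
 u(z) = sqrt(C1 + z^2)


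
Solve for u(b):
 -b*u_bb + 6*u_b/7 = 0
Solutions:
 u(b) = C1 + C2*b^(13/7)


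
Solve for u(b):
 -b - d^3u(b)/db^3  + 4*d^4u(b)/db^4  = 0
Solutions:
 u(b) = C1 + C2*b + C3*b^2 + C4*exp(b/4) - b^4/24 - 2*b^3/3


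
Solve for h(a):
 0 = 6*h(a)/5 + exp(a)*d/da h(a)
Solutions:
 h(a) = C1*exp(6*exp(-a)/5)


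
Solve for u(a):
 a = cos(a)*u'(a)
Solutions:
 u(a) = C1 + Integral(a/cos(a), a)


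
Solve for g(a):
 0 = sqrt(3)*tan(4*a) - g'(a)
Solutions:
 g(a) = C1 - sqrt(3)*log(cos(4*a))/4


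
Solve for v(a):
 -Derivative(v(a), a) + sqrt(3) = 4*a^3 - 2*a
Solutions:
 v(a) = C1 - a^4 + a^2 + sqrt(3)*a


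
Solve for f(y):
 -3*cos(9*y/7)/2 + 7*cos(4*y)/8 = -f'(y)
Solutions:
 f(y) = C1 + 7*sin(9*y/7)/6 - 7*sin(4*y)/32


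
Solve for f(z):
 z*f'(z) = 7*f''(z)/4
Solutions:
 f(z) = C1 + C2*erfi(sqrt(14)*z/7)


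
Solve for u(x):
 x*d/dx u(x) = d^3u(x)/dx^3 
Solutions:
 u(x) = C1 + Integral(C2*airyai(x) + C3*airybi(x), x)


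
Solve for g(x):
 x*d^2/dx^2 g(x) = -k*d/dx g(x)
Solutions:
 g(x) = C1 + x^(1 - re(k))*(C2*sin(log(x)*Abs(im(k))) + C3*cos(log(x)*im(k)))


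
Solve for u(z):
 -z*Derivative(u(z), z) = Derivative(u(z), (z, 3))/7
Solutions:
 u(z) = C1 + Integral(C2*airyai(-7^(1/3)*z) + C3*airybi(-7^(1/3)*z), z)


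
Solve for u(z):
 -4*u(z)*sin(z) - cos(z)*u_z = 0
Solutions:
 u(z) = C1*cos(z)^4


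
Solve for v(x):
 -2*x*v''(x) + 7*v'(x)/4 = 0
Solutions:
 v(x) = C1 + C2*x^(15/8)


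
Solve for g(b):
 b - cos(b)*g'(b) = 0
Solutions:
 g(b) = C1 + Integral(b/cos(b), b)


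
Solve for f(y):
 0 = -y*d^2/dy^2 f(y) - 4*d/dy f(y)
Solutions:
 f(y) = C1 + C2/y^3


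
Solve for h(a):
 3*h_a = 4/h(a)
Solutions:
 h(a) = -sqrt(C1 + 24*a)/3
 h(a) = sqrt(C1 + 24*a)/3


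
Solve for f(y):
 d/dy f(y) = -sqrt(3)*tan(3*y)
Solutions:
 f(y) = C1 + sqrt(3)*log(cos(3*y))/3


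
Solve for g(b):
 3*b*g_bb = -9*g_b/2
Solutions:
 g(b) = C1 + C2/sqrt(b)


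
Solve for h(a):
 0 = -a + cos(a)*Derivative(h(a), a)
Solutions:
 h(a) = C1 + Integral(a/cos(a), a)


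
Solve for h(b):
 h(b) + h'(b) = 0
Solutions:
 h(b) = C1*exp(-b)


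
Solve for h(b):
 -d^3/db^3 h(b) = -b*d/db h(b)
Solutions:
 h(b) = C1 + Integral(C2*airyai(b) + C3*airybi(b), b)


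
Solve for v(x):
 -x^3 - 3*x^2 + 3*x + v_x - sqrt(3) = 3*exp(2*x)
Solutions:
 v(x) = C1 + x^4/4 + x^3 - 3*x^2/2 + sqrt(3)*x + 3*exp(2*x)/2


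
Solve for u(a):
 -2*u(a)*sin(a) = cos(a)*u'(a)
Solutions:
 u(a) = C1*cos(a)^2


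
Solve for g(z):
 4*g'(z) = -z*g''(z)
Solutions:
 g(z) = C1 + C2/z^3


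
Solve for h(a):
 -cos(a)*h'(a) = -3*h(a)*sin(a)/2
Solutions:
 h(a) = C1/cos(a)^(3/2)


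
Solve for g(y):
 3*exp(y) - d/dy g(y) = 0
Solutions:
 g(y) = C1 + 3*exp(y)


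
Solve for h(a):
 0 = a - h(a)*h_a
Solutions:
 h(a) = -sqrt(C1 + a^2)
 h(a) = sqrt(C1 + a^2)


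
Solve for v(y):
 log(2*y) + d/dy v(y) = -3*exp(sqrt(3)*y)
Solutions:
 v(y) = C1 - y*log(y) + y*(1 - log(2)) - sqrt(3)*exp(sqrt(3)*y)


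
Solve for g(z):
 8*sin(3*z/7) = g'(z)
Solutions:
 g(z) = C1 - 56*cos(3*z/7)/3


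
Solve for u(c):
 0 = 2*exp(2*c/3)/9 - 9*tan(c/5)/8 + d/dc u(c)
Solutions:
 u(c) = C1 - exp(2*c/3)/3 - 45*log(cos(c/5))/8


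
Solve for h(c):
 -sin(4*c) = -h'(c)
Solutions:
 h(c) = C1 - cos(4*c)/4


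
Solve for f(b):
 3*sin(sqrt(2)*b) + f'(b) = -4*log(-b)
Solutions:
 f(b) = C1 - 4*b*log(-b) + 4*b + 3*sqrt(2)*cos(sqrt(2)*b)/2


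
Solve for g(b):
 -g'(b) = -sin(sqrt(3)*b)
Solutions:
 g(b) = C1 - sqrt(3)*cos(sqrt(3)*b)/3


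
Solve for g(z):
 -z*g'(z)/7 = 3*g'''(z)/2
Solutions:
 g(z) = C1 + Integral(C2*airyai(-2^(1/3)*21^(2/3)*z/21) + C3*airybi(-2^(1/3)*21^(2/3)*z/21), z)


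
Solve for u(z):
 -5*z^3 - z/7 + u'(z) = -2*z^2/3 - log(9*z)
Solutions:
 u(z) = C1 + 5*z^4/4 - 2*z^3/9 + z^2/14 - z*log(z) - z*log(9) + z


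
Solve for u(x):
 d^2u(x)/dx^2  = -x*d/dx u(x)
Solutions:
 u(x) = C1 + C2*erf(sqrt(2)*x/2)
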